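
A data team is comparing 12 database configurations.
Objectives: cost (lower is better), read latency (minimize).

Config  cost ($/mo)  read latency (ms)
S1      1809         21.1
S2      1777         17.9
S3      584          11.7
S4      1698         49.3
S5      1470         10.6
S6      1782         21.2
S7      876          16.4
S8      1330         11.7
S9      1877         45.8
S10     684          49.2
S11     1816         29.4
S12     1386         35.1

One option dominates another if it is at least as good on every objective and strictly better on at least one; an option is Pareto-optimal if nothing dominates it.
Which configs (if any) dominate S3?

S1: worse on cost (1809 vs 584).
S2: worse on cost (1777 vs 584).
S4: worse on cost (1698 vs 584).
S5: worse on cost (1470 vs 584).
S6: worse on cost (1782 vs 584).
S7: worse on cost (876 vs 584).
S8: worse on cost (1330 vs 584).
S9: worse on cost (1877 vs 584).
S10: worse on cost (684 vs 584).
S11: worse on cost (1816 vs 584).
S12: worse on cost (1386 vs 584).
No option dominates S3.

none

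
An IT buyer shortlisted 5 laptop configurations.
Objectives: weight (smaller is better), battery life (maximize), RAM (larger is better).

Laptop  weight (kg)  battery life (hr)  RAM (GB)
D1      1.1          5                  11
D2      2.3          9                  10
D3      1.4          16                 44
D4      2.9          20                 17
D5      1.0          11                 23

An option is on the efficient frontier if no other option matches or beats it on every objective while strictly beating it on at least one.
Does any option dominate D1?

Yes

D5 vs D1: weight 1.0≤1.1, battery life 11≥5, RAM 23≥11 — D5 is at least as good on every objective and strictly better on at least one, so D5 dominates D1.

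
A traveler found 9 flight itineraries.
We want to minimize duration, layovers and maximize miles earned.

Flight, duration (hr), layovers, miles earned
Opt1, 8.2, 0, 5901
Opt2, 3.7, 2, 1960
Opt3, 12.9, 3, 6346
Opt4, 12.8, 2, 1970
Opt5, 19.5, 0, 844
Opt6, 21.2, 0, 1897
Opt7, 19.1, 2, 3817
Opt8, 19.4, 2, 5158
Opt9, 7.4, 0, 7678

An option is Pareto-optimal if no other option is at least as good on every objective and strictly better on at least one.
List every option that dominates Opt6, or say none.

Opt1, Opt9

Opt1: duration 8.2≤21.2, layovers 0≤0, miles earned 5901≥1897 — dominates Opt6.
Opt9: duration 7.4≤21.2, layovers 0≤0, miles earned 7678≥1897 — dominates Opt6.
Others (Opt2, Opt3, Opt4, Opt5, Opt7, Opt8) are each worse than Opt6 on at least one objective.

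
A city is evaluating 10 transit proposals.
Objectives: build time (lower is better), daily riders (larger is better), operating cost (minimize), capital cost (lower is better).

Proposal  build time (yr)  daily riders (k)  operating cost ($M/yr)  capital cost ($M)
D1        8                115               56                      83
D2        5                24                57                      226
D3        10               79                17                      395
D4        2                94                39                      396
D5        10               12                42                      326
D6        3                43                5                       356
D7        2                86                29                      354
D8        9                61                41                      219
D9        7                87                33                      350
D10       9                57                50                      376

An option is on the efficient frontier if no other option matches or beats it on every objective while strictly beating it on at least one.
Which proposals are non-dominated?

D1: not dominated (best daily riders).
D2: not dominated.
D3: not dominated.
D4: not dominated.
D5: dominated by D8 (build time 9≤10, daily riders 61≥12, operating cost 41≤42, capital cost 219≤326).
D6: not dominated (best operating cost).
D7: not dominated.
D8: not dominated.
D9: not dominated.
D10: dominated by D7 (build time 2≤9, daily riders 86≥57, operating cost 29≤50, capital cost 354≤376).

D1, D2, D3, D4, D6, D7, D8, D9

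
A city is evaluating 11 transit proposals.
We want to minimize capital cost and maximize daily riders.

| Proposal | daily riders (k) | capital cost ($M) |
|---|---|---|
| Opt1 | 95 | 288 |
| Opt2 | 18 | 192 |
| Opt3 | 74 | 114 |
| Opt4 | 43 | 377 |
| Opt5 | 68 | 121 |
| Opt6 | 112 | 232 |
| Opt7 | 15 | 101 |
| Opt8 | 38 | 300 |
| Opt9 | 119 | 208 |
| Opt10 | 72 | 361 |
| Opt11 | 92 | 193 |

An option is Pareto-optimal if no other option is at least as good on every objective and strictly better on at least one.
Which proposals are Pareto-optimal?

Opt1: dominated by Opt6 (daily riders 112≥95, capital cost 232≤288).
Opt2: dominated by Opt3 (daily riders 74≥18, capital cost 114≤192).
Opt3: not dominated.
Opt4: dominated by Opt1 (daily riders 95≥43, capital cost 288≤377).
Opt5: dominated by Opt3 (daily riders 74≥68, capital cost 114≤121).
Opt6: dominated by Opt9 (daily riders 119≥112, capital cost 208≤232).
Opt7: not dominated (best capital cost).
Opt8: dominated by Opt1 (daily riders 95≥38, capital cost 288≤300).
Opt9: not dominated (best daily riders).
Opt10: dominated by Opt1 (daily riders 95≥72, capital cost 288≤361).
Opt11: not dominated.

Opt3, Opt7, Opt9, Opt11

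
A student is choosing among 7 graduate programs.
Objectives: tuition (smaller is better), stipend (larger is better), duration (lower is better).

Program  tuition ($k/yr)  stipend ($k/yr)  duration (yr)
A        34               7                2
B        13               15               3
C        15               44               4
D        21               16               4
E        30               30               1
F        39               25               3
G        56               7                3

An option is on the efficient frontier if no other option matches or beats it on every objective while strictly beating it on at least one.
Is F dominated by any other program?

Yes

E vs F: tuition 30≤39, stipend 30≥25, duration 1≤3 — E is at least as good on every objective and strictly better on at least one, so E dominates F.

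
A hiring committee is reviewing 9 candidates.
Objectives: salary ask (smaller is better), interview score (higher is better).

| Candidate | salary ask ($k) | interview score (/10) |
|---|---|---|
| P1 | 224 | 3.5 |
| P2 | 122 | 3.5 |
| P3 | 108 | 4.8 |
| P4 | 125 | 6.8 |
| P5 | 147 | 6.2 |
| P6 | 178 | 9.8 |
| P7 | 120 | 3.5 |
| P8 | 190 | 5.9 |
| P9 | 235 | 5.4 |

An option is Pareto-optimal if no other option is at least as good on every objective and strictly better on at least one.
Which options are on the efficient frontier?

P1: dominated by P2 (salary ask 122≤224, interview score 3.5≥3.5).
P2: dominated by P3 (salary ask 108≤122, interview score 4.8≥3.5).
P3: not dominated (best salary ask).
P4: not dominated.
P5: dominated by P4 (salary ask 125≤147, interview score 6.8≥6.2).
P6: not dominated (best interview score).
P7: dominated by P3 (salary ask 108≤120, interview score 4.8≥3.5).
P8: dominated by P4 (salary ask 125≤190, interview score 6.8≥5.9).
P9: dominated by P4 (salary ask 125≤235, interview score 6.8≥5.4).

P3, P4, P6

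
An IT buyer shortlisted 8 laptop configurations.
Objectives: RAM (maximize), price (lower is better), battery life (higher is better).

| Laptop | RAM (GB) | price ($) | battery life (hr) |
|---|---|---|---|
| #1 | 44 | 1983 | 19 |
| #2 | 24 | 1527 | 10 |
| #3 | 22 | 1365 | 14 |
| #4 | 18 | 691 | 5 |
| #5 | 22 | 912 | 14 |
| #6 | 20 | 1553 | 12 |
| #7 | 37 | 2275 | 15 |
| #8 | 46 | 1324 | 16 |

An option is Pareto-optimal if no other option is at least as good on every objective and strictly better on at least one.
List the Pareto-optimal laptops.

#1, #4, #5, #8

#1: not dominated (best battery life).
#2: dominated by #8 (RAM 46≥24, price 1324≤1527, battery life 16≥10).
#3: dominated by #5 (RAM 22≥22, price 912≤1365, battery life 14≥14).
#4: not dominated (best price).
#5: not dominated.
#6: dominated by #3 (RAM 22≥20, price 1365≤1553, battery life 14≥12).
#7: dominated by #1 (RAM 44≥37, price 1983≤2275, battery life 19≥15).
#8: not dominated (best RAM).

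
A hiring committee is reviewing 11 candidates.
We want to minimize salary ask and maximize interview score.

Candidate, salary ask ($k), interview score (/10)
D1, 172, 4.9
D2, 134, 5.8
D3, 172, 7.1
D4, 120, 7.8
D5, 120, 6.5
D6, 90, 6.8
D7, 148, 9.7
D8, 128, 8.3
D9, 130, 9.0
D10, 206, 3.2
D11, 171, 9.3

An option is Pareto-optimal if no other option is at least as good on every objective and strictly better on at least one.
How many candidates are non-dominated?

5

D1: dominated by D2 (salary ask 134≤172, interview score 5.8≥4.9).
D2: dominated by D4 (salary ask 120≤134, interview score 7.8≥5.8).
D3: dominated by D4 (salary ask 120≤172, interview score 7.8≥7.1).
D4: not dominated.
D5: dominated by D4 (salary ask 120≤120, interview score 7.8≥6.5).
D6: not dominated (best salary ask).
D7: not dominated (best interview score).
D8: not dominated.
D9: not dominated.
D10: dominated by D1 (salary ask 172≤206, interview score 4.9≥3.2).
D11: dominated by D7 (salary ask 148≤171, interview score 9.7≥9.3).
Pareto-optimal: D4, D6, D7, D8, D9 → 5.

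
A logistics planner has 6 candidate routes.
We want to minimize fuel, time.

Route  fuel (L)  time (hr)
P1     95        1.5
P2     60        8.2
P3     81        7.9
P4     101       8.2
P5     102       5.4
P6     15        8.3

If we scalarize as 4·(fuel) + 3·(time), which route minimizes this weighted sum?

P6

P1: 4·95 + 3·1.5 = 384.5
P2: 4·60 + 3·8.2 = 264.6
P3: 4·81 + 3·7.9 = 347.7
P4: 4·101 + 3·8.2 = 428.6
P5: 4·102 + 3·5.4 = 424.2
P6: 4·15 + 3·8.3 = 84.9
Lowest: P6 at 84.9.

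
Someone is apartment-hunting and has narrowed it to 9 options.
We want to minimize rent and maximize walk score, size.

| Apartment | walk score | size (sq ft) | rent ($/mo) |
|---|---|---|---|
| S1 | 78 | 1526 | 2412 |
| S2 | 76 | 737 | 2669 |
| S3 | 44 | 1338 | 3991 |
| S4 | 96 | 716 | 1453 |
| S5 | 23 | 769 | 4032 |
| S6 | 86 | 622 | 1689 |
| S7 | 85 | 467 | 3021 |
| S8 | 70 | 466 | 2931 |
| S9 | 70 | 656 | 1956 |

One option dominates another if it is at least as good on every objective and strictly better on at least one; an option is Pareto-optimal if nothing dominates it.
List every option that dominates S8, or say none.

S1: walk score 78≥70, size 1526≥466, rent 2412≤2931 — dominates S8.
S2: walk score 76≥70, size 737≥466, rent 2669≤2931 — dominates S8.
S4: walk score 96≥70, size 716≥466, rent 1453≤2931 — dominates S8.
S6: walk score 86≥70, size 622≥466, rent 1689≤2931 — dominates S8.
S9: walk score 70≥70, size 656≥466, rent 1956≤2931 — dominates S8.
Others (S3, S5, S7) are each worse than S8 on at least one objective.

S1, S2, S4, S6, S9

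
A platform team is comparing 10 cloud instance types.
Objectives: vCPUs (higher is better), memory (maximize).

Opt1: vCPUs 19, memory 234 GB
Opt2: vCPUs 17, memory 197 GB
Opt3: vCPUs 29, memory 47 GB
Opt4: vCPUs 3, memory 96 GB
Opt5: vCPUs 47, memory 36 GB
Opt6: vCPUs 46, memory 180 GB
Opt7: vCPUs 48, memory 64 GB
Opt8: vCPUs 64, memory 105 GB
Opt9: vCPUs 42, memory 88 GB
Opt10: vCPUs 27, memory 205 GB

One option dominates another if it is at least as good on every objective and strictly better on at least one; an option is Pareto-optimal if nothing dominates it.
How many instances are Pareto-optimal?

Opt1: not dominated (best memory).
Opt2: dominated by Opt1 (vCPUs 19≥17, memory 234≥197).
Opt3: dominated by Opt6 (vCPUs 46≥29, memory 180≥47).
Opt4: dominated by Opt1 (vCPUs 19≥3, memory 234≥96).
Opt5: dominated by Opt7 (vCPUs 48≥47, memory 64≥36).
Opt6: not dominated.
Opt7: dominated by Opt8 (vCPUs 64≥48, memory 105≥64).
Opt8: not dominated (best vCPUs).
Opt9: dominated by Opt6 (vCPUs 46≥42, memory 180≥88).
Opt10: not dominated.
Pareto-optimal: Opt1, Opt6, Opt8, Opt10 → 4.

4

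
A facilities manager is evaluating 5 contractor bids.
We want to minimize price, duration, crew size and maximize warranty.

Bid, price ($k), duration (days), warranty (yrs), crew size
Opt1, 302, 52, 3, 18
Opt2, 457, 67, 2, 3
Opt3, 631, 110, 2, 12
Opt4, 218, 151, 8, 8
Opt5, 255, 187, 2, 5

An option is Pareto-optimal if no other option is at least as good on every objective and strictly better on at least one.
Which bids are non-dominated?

Opt1, Opt2, Opt4, Opt5

Opt1: not dominated (best duration).
Opt2: not dominated (best crew size).
Opt3: dominated by Opt2 (price 457≤631, duration 67≤110, warranty 2≥2, crew size 3≤12).
Opt4: not dominated (best price).
Opt5: not dominated.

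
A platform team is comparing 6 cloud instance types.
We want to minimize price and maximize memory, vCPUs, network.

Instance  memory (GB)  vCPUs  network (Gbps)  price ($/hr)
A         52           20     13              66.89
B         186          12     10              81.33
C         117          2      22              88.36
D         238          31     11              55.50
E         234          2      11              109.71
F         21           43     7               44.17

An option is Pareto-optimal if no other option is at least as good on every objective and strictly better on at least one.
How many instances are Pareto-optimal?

A: not dominated.
B: dominated by D (memory 238≥186, vCPUs 31≥12, network 11≥10, price 55.50≤81.33).
C: not dominated (best network).
D: not dominated (best memory).
E: dominated by D (memory 238≥234, vCPUs 31≥2, network 11≥11, price 55.50≤109.71).
F: not dominated (best vCPUs).
Pareto-optimal: A, C, D, F → 4.

4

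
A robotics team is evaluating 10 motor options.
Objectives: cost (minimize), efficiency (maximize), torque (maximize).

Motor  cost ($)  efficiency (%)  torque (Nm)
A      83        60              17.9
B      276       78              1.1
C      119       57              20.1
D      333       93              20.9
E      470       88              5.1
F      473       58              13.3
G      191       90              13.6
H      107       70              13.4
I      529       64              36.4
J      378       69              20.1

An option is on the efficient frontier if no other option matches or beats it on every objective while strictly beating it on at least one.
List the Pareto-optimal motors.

A: not dominated (best cost).
B: dominated by G (cost 191≤276, efficiency 90≥78, torque 13.6≥1.1).
C: not dominated.
D: not dominated (best efficiency).
E: dominated by D (cost 333≤470, efficiency 93≥88, torque 20.9≥5.1).
F: dominated by A (cost 83≤473, efficiency 60≥58, torque 17.9≥13.3).
G: not dominated.
H: not dominated.
I: not dominated (best torque).
J: dominated by D (cost 333≤378, efficiency 93≥69, torque 20.9≥20.1).

A, C, D, G, H, I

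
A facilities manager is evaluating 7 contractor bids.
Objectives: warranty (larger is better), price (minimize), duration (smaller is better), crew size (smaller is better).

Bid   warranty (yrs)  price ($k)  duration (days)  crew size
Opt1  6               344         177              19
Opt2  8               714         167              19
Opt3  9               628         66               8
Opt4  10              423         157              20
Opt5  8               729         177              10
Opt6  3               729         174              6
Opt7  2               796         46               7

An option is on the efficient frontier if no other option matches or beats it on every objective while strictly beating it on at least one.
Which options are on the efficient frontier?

Opt1: not dominated (best price).
Opt2: dominated by Opt3 (warranty 9≥8, price 628≤714, duration 66≤167, crew size 8≤19).
Opt3: not dominated.
Opt4: not dominated (best warranty).
Opt5: dominated by Opt3 (warranty 9≥8, price 628≤729, duration 66≤177, crew size 8≤10).
Opt6: not dominated (best crew size).
Opt7: not dominated (best duration).

Opt1, Opt3, Opt4, Opt6, Opt7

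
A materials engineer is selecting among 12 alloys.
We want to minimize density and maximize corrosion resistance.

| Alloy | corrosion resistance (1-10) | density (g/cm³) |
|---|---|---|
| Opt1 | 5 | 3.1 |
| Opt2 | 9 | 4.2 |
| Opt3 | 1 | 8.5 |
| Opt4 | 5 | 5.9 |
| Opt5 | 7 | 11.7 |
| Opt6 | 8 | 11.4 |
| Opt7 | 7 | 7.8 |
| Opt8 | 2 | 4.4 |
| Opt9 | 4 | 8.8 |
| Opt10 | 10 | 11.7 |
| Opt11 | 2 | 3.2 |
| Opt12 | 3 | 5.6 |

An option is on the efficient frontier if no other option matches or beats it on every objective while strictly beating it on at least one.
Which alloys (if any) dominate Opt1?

Opt2: worse on density (4.2 vs 3.1).
Opt3: worse on corrosion resistance (1 vs 5).
Opt4: worse on density (5.9 vs 3.1).
Opt5: worse on density (11.7 vs 3.1).
Opt6: worse on density (11.4 vs 3.1).
Opt7: worse on density (7.8 vs 3.1).
Opt8: worse on corrosion resistance (2 vs 5).
Opt9: worse on corrosion resistance (4 vs 5).
Opt10: worse on density (11.7 vs 3.1).
Opt11: worse on corrosion resistance (2 vs 5).
Opt12: worse on corrosion resistance (3 vs 5).
No option dominates Opt1.

none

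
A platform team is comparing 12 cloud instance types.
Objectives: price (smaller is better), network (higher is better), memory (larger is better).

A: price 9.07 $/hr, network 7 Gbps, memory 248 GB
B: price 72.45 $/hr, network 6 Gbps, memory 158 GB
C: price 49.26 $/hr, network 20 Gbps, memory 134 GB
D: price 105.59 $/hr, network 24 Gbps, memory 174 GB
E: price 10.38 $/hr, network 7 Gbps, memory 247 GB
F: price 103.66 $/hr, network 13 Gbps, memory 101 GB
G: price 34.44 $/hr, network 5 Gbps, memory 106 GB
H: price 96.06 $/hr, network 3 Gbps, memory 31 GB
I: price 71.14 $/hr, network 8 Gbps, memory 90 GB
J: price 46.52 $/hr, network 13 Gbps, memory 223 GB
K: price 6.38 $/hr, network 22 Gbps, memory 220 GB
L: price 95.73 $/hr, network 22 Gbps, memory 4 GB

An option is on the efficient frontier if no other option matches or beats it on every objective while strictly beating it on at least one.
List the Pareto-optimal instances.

A, D, J, K

A: not dominated (best memory).
B: dominated by A (price 9.07≤72.45, network 7≥6, memory 248≥158).
C: dominated by K (price 6.38≤49.26, network 22≥20, memory 220≥134).
D: not dominated (best network).
E: dominated by A (price 9.07≤10.38, network 7≥7, memory 248≥247).
F: dominated by C (price 49.26≤103.66, network 20≥13, memory 134≥101).
G: dominated by A (price 9.07≤34.44, network 7≥5, memory 248≥106).
H: dominated by A (price 9.07≤96.06, network 7≥3, memory 248≥31).
I: dominated by C (price 49.26≤71.14, network 20≥8, memory 134≥90).
J: not dominated.
K: not dominated (best price).
L: dominated by K (price 6.38≤95.73, network 22≥22, memory 220≥4).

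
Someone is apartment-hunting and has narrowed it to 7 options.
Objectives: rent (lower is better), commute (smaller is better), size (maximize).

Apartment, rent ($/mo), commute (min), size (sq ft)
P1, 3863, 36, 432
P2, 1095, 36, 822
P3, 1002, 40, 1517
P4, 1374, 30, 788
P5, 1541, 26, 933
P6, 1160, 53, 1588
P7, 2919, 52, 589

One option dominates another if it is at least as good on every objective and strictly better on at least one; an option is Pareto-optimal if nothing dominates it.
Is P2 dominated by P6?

No

P6 vs P2: P6 is worse on rent (1160 vs 1095), so it does not dominate P2.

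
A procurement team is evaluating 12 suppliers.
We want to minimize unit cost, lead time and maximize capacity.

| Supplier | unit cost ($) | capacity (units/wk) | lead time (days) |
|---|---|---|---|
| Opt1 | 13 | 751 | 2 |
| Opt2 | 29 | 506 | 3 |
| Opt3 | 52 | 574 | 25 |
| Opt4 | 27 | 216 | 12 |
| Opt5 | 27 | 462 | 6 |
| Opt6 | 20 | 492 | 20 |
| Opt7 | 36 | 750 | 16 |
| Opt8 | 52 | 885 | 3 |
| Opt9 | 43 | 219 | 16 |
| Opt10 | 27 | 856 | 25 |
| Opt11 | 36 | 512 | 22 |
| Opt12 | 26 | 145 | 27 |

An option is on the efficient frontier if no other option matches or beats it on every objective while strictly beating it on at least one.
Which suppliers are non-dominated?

Opt1: not dominated (best unit cost).
Opt2: dominated by Opt1 (unit cost 13≤29, capacity 751≥506, lead time 2≤3).
Opt3: dominated by Opt1 (unit cost 13≤52, capacity 751≥574, lead time 2≤25).
Opt4: dominated by Opt1 (unit cost 13≤27, capacity 751≥216, lead time 2≤12).
Opt5: dominated by Opt1 (unit cost 13≤27, capacity 751≥462, lead time 2≤6).
Opt6: dominated by Opt1 (unit cost 13≤20, capacity 751≥492, lead time 2≤20).
Opt7: dominated by Opt1 (unit cost 13≤36, capacity 751≥750, lead time 2≤16).
Opt8: not dominated (best capacity).
Opt9: dominated by Opt1 (unit cost 13≤43, capacity 751≥219, lead time 2≤16).
Opt10: not dominated.
Opt11: dominated by Opt1 (unit cost 13≤36, capacity 751≥512, lead time 2≤22).
Opt12: dominated by Opt1 (unit cost 13≤26, capacity 751≥145, lead time 2≤27).

Opt1, Opt8, Opt10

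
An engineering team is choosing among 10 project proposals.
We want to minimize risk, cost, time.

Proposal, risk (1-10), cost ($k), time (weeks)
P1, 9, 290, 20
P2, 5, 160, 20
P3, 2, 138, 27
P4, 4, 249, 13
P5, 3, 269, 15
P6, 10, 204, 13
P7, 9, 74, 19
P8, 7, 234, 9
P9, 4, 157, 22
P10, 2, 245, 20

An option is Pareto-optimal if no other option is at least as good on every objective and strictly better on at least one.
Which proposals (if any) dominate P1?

P2, P4, P5, P7, P8, P10

P2: risk 5≤9, cost 160≤290, time 20≤20 — dominates P1.
P4: risk 4≤9, cost 249≤290, time 13≤20 — dominates P1.
P5: risk 3≤9, cost 269≤290, time 15≤20 — dominates P1.
P7: risk 9≤9, cost 74≤290, time 19≤20 — dominates P1.
P8: risk 7≤9, cost 234≤290, time 9≤20 — dominates P1.
P10: risk 2≤9, cost 245≤290, time 20≤20 — dominates P1.
Others (P3, P6, P9) are each worse than P1 on at least one objective.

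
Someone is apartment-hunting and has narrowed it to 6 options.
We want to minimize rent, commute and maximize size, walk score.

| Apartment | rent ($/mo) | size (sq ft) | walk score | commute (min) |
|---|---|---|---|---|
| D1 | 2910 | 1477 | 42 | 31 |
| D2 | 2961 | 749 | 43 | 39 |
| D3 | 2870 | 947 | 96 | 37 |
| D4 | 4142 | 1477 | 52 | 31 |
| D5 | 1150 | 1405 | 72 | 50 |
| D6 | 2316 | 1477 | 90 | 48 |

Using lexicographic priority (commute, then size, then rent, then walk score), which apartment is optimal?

First minimize commute: best is 31, kept {D1, D4}.
Then maximize size: best is 1477, kept {D1, D4}.
Then minimize rent: best is 2910, kept {D1}.

D1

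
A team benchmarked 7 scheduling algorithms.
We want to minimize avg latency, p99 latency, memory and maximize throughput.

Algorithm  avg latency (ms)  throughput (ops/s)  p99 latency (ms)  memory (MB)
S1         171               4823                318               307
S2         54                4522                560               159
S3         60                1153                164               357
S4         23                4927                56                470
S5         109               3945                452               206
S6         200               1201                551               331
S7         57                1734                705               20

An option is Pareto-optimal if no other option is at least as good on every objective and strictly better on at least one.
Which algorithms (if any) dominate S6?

S1: avg latency 171≤200, throughput 4823≥1201, p99 latency 318≤551, memory 307≤331 — dominates S6.
S5: avg latency 109≤200, throughput 3945≥1201, p99 latency 452≤551, memory 206≤331 — dominates S6.
Others (S2, S3, S4, S7) are each worse than S6 on at least one objective.

S1, S5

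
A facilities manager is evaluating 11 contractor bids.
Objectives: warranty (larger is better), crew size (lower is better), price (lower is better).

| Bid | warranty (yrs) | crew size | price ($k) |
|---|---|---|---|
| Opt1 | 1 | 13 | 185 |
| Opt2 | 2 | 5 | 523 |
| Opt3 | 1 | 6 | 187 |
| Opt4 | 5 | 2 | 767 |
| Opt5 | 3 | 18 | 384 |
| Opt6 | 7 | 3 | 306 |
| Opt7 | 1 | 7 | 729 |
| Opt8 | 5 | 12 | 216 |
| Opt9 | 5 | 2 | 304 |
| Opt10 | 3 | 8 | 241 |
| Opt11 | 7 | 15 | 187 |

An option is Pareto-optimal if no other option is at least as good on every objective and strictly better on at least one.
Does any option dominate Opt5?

Yes

Opt6 vs Opt5: warranty 7≥3, crew size 3≤18, price 306≤384 — Opt6 is at least as good on every objective and strictly better on at least one, so Opt6 dominates Opt5.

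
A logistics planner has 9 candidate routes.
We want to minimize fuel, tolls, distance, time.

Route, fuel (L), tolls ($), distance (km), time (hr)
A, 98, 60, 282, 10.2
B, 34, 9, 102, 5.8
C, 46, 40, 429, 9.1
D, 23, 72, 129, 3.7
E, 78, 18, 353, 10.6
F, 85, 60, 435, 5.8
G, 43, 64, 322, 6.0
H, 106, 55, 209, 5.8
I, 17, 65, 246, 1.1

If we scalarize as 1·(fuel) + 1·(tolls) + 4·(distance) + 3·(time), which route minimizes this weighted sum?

B

A: 1·98 + 1·60 + 4·282 + 3·10.2 = 1316.6
B: 1·34 + 1·9 + 4·102 + 3·5.8 = 468.4
C: 1·46 + 1·40 + 4·429 + 3·9.1 = 1829.3
D: 1·23 + 1·72 + 4·129 + 3·3.7 = 622.1
E: 1·78 + 1·18 + 4·353 + 3·10.6 = 1539.8
F: 1·85 + 1·60 + 4·435 + 3·5.8 = 1902.4
G: 1·43 + 1·64 + 4·322 + 3·6.0 = 1413.0
H: 1·106 + 1·55 + 4·209 + 3·5.8 = 1014.4
I: 1·17 + 1·65 + 4·246 + 3·1.1 = 1069.3
Lowest: B at 468.4.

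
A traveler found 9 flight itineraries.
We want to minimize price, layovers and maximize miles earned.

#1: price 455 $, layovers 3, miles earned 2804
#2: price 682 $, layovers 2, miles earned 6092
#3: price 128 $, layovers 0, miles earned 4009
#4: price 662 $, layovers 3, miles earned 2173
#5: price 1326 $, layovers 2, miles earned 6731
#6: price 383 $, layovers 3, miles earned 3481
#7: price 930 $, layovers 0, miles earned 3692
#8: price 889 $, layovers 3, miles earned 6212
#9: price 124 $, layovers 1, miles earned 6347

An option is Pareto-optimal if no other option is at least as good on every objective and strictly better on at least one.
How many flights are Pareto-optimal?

#1: dominated by #3 (price 128≤455, layovers 0≤3, miles earned 4009≥2804).
#2: dominated by #9 (price 124≤682, layovers 1≤2, miles earned 6347≥6092).
#3: not dominated.
#4: dominated by #1 (price 455≤662, layovers 3≤3, miles earned 2804≥2173).
#5: not dominated (best miles earned).
#6: dominated by #3 (price 128≤383, layovers 0≤3, miles earned 4009≥3481).
#7: dominated by #3 (price 128≤930, layovers 0≤0, miles earned 4009≥3692).
#8: dominated by #9 (price 124≤889, layovers 1≤3, miles earned 6347≥6212).
#9: not dominated (best price).
Pareto-optimal: #3, #5, #9 → 3.

3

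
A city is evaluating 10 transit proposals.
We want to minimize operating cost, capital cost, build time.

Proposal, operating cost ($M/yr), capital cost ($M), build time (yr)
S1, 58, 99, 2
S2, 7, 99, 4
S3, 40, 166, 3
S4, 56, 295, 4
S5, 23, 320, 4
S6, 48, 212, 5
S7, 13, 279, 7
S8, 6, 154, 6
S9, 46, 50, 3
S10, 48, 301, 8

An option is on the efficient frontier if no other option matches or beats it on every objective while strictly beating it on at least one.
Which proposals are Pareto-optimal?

S1, S2, S3, S8, S9

S1: not dominated (best build time).
S2: not dominated.
S3: not dominated.
S4: dominated by S2 (operating cost 7≤56, capital cost 99≤295, build time 4≤4).
S5: dominated by S2 (operating cost 7≤23, capital cost 99≤320, build time 4≤4).
S6: dominated by S2 (operating cost 7≤48, capital cost 99≤212, build time 4≤5).
S7: dominated by S2 (operating cost 7≤13, capital cost 99≤279, build time 4≤7).
S8: not dominated (best operating cost).
S9: not dominated (best capital cost).
S10: dominated by S2 (operating cost 7≤48, capital cost 99≤301, build time 4≤8).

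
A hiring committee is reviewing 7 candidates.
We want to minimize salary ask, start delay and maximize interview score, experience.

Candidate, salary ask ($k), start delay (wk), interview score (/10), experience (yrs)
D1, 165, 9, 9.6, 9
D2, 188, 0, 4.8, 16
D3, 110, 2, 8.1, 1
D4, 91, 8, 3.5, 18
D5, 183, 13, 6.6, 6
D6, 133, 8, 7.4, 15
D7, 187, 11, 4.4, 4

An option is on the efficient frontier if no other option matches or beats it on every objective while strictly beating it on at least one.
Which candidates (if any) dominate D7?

D1: salary ask 165≤187, start delay 9≤11, interview score 9.6≥4.4, experience 9≥4 — dominates D7.
D6: salary ask 133≤187, start delay 8≤11, interview score 7.4≥4.4, experience 15≥4 — dominates D7.
Others (D2, D3, D4, D5) are each worse than D7 on at least one objective.

D1, D6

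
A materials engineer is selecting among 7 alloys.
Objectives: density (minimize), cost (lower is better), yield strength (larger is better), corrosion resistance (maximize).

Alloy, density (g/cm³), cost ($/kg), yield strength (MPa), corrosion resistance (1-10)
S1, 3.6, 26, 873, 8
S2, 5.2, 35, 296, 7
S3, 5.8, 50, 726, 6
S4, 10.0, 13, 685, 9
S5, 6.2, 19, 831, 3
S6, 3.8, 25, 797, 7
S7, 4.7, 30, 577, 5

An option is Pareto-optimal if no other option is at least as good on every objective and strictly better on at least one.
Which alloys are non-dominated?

S1: not dominated (best density).
S2: dominated by S1 (density 3.6≤5.2, cost 26≤35, yield strength 873≥296, corrosion resistance 8≥7).
S3: dominated by S1 (density 3.6≤5.8, cost 26≤50, yield strength 873≥726, corrosion resistance 8≥6).
S4: not dominated (best cost).
S5: not dominated.
S6: not dominated.
S7: dominated by S1 (density 3.6≤4.7, cost 26≤30, yield strength 873≥577, corrosion resistance 8≥5).

S1, S4, S5, S6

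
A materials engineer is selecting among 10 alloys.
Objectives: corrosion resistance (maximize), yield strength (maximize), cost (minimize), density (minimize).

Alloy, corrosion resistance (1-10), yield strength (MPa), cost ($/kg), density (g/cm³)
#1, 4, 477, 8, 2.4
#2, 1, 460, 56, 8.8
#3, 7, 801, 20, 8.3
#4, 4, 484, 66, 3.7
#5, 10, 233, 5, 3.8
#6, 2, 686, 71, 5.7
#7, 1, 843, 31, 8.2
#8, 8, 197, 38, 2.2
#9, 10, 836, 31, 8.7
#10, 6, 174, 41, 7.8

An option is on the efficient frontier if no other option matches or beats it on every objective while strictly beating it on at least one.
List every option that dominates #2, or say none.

#1, #3, #7, #9

#1: corrosion resistance 4≥1, yield strength 477≥460, cost 8≤56, density 2.4≤8.8 — dominates #2.
#3: corrosion resistance 7≥1, yield strength 801≥460, cost 20≤56, density 8.3≤8.8 — dominates #2.
#7: corrosion resistance 1≥1, yield strength 843≥460, cost 31≤56, density 8.2≤8.8 — dominates #2.
#9: corrosion resistance 10≥1, yield strength 836≥460, cost 31≤56, density 8.7≤8.8 — dominates #2.
Others (#4, #5, #6, #8, #10) are each worse than #2 on at least one objective.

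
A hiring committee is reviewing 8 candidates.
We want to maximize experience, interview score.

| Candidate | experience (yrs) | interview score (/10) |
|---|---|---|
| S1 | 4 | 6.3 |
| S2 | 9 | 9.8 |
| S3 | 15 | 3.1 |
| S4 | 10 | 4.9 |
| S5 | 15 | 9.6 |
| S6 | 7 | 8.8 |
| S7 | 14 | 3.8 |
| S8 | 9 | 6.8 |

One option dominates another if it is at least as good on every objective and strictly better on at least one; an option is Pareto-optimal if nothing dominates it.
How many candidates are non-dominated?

S1: dominated by S2 (experience 9≥4, interview score 9.8≥6.3).
S2: not dominated (best interview score).
S3: dominated by S5 (experience 15≥15, interview score 9.6≥3.1).
S4: dominated by S5 (experience 15≥10, interview score 9.6≥4.9).
S5: not dominated.
S6: dominated by S2 (experience 9≥7, interview score 9.8≥8.8).
S7: dominated by S5 (experience 15≥14, interview score 9.6≥3.8).
S8: dominated by S2 (experience 9≥9, interview score 9.8≥6.8).
Pareto-optimal: S2, S5 → 2.

2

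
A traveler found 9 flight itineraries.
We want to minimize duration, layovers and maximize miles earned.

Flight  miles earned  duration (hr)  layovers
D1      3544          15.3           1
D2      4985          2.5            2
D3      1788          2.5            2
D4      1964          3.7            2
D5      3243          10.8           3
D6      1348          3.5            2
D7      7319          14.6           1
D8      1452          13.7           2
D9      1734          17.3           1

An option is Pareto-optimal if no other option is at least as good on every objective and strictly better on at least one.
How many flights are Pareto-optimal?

D1: dominated by D7 (miles earned 7319≥3544, duration 14.6≤15.3, layovers 1≤1).
D2: not dominated.
D3: dominated by D2 (miles earned 4985≥1788, duration 2.5≤2.5, layovers 2≤2).
D4: dominated by D2 (miles earned 4985≥1964, duration 2.5≤3.7, layovers 2≤2).
D5: dominated by D2 (miles earned 4985≥3243, duration 2.5≤10.8, layovers 2≤3).
D6: dominated by D2 (miles earned 4985≥1348, duration 2.5≤3.5, layovers 2≤2).
D7: not dominated (best miles earned).
D8: dominated by D2 (miles earned 4985≥1452, duration 2.5≤13.7, layovers 2≤2).
D9: dominated by D1 (miles earned 3544≥1734, duration 15.3≤17.3, layovers 1≤1).
Pareto-optimal: D2, D7 → 2.

2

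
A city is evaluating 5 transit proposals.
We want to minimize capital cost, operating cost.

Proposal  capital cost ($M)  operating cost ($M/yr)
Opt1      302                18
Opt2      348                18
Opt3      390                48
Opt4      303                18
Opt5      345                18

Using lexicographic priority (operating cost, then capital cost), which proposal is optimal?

First minimize operating cost: best is 18, kept {Opt1, Opt2, Opt4, Opt5}.
Then minimize capital cost: best is 302, kept {Opt1}.

Opt1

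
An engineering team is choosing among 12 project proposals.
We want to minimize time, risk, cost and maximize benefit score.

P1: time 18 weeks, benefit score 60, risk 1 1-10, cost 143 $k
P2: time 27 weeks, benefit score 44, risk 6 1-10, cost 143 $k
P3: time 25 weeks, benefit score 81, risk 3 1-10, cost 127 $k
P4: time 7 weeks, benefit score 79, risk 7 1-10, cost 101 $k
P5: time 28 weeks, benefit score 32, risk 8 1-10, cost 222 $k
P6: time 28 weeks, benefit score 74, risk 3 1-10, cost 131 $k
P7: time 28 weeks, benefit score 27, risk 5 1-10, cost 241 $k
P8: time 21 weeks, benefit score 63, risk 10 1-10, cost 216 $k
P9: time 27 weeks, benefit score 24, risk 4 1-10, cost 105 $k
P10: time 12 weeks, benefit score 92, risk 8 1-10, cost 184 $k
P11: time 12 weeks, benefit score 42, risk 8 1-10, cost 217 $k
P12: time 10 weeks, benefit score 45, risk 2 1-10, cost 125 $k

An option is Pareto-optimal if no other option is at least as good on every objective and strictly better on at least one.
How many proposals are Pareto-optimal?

6

P1: not dominated (best risk).
P2: dominated by P1 (time 18≤27, benefit score 60≥44, risk 1≤6, cost 143≤143).
P3: not dominated.
P4: not dominated (best time).
P5: dominated by P1 (time 18≤28, benefit score 60≥32, risk 1≤8, cost 143≤222).
P6: dominated by P3 (time 25≤28, benefit score 81≥74, risk 3≤3, cost 127≤131).
P7: dominated by P1 (time 18≤28, benefit score 60≥27, risk 1≤5, cost 143≤241).
P8: dominated by P4 (time 7≤21, benefit score 79≥63, risk 7≤10, cost 101≤216).
P9: not dominated.
P10: not dominated (best benefit score).
P11: dominated by P4 (time 7≤12, benefit score 79≥42, risk 7≤8, cost 101≤217).
P12: not dominated.
Pareto-optimal: P1, P3, P4, P9, P10, P12 → 6.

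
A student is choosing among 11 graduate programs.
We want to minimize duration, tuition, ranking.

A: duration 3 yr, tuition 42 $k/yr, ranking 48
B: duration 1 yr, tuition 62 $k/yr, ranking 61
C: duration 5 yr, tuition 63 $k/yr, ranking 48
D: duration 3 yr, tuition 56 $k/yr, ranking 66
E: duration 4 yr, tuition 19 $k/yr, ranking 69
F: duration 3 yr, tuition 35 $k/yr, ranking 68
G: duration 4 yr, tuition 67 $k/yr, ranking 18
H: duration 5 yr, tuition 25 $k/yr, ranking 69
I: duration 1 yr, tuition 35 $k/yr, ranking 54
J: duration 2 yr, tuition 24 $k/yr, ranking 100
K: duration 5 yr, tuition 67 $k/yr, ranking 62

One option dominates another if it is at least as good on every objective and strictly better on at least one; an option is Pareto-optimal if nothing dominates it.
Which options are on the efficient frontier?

A: not dominated.
B: dominated by I (duration 1≤1, tuition 35≤62, ranking 54≤61).
C: dominated by A (duration 3≤5, tuition 42≤63, ranking 48≤48).
D: dominated by A (duration 3≤3, tuition 42≤56, ranking 48≤66).
E: not dominated (best tuition).
F: dominated by I (duration 1≤3, tuition 35≤35, ranking 54≤68).
G: not dominated (best ranking).
H: dominated by E (duration 4≤5, tuition 19≤25, ranking 69≤69).
I: not dominated.
J: not dominated.
K: dominated by A (duration 3≤5, tuition 42≤67, ranking 48≤62).

A, E, G, I, J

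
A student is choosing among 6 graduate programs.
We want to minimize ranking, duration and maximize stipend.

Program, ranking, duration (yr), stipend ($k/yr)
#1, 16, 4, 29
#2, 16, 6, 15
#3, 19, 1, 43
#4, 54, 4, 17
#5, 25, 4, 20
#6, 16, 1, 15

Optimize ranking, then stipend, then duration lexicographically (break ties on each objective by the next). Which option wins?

First minimize ranking: best is 16, kept {#1, #2, #6}.
Then maximize stipend: best is 29, kept {#1}.

#1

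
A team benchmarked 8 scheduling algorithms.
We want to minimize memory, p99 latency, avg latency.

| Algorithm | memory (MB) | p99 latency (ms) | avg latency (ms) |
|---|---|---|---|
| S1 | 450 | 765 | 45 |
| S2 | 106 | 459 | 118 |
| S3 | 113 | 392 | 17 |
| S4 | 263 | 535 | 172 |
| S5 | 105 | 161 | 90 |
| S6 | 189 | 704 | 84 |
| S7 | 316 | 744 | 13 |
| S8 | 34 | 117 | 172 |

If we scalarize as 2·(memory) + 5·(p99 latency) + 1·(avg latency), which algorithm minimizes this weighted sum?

S8

S1: 2·450 + 5·765 + 1·45 = 4770
S2: 2·106 + 5·459 + 1·118 = 2625
S3: 2·113 + 5·392 + 1·17 = 2203
S4: 2·263 + 5·535 + 1·172 = 3373
S5: 2·105 + 5·161 + 1·90 = 1105
S6: 2·189 + 5·704 + 1·84 = 3982
S7: 2·316 + 5·744 + 1·13 = 4365
S8: 2·34 + 5·117 + 1·172 = 825
Lowest: S8 at 825.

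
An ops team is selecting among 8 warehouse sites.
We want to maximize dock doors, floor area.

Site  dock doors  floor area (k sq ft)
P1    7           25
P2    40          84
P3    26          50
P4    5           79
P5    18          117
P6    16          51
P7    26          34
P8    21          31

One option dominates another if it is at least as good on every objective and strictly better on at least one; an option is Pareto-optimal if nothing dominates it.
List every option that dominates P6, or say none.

P2: dock doors 40≥16, floor area 84≥51 — dominates P6.
P5: dock doors 18≥16, floor area 117≥51 — dominates P6.
Others (P1, P3, P4, P7, P8) are each worse than P6 on at least one objective.

P2, P5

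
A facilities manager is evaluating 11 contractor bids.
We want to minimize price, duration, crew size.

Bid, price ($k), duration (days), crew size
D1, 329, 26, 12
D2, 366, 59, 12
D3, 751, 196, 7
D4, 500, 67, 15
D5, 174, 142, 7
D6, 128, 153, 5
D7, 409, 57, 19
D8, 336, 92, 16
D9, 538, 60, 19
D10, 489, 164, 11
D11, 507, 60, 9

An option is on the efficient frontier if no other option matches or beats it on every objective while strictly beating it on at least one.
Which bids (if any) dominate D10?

D5: price 174≤489, duration 142≤164, crew size 7≤11 — dominates D10.
D6: price 128≤489, duration 153≤164, crew size 5≤11 — dominates D10.
Others (D1, D2, D3, D4, D7, D8, D9, D11) are each worse than D10 on at least one objective.

D5, D6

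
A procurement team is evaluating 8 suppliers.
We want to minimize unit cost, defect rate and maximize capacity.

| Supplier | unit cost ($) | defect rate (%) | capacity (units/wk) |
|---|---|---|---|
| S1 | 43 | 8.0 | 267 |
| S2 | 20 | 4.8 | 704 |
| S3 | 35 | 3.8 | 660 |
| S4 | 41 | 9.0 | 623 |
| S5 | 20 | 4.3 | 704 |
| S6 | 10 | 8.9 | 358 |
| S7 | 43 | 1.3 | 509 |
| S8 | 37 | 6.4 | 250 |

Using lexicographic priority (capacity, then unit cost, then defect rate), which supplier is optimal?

S5

First maximize capacity: best is 704, kept {S2, S5}.
Then minimize unit cost: best is 20, kept {S2, S5}.
Then minimize defect rate: best is 4.3, kept {S5}.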